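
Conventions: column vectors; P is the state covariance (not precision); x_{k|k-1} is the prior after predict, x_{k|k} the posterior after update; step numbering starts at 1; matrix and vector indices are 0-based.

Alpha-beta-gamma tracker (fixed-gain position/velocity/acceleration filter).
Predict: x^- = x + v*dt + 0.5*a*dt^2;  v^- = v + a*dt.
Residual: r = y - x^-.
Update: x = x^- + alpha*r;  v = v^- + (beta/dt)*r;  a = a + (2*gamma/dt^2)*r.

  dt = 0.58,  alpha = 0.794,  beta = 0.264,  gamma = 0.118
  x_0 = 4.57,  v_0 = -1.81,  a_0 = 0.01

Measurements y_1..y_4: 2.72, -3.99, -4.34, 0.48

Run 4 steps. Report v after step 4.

v_post = -3.9201

step 1: x_pred=3.5219  r=-0.8019  x^+=2.8852  v^+=-2.1692  a^+=-0.5526
step 2: x_pred=1.5341  r=-5.5241  x^+=-2.8520  v^+=-5.0041  a^+=-4.4280
step 3: x_pred=-6.4992  r=2.1592  x^+=-4.7848  v^+=-6.5895  a^+=-2.9132
step 4: x_pred=-9.0967  r=9.5767  x^+=-1.4928  v^+=-3.9201  a^+=3.8053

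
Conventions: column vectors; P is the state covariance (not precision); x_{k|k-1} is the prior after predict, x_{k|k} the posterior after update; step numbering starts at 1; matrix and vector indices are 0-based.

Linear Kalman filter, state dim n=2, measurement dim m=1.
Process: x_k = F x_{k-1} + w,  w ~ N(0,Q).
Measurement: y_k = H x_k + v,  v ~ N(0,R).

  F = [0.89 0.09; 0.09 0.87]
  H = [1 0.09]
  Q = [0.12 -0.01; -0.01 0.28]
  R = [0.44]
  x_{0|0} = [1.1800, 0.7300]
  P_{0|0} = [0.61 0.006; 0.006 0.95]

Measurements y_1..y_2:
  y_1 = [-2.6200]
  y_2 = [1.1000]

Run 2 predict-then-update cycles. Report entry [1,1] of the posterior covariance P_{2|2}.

step 1: x^-=[1.1159, 0.7413]  P^-=[0.6118 0.1179; 0.1179 1.0049]  S=[1.0812]  K=[0.5757; 0.1927]  nu=[-3.8026]  x^+=[-1.0733, 0.0084]  P^+=[0.2535 -0.0020; -0.0020 0.9648]
step 2: x^-=[-0.9545, -0.0893]  P^-=[0.3283 0.0843; 0.0843 1.0120]  S=[0.7916]  K=[0.4243; 0.2215]  nu=[2.0625]  x^+=[-0.0794, 0.3675]  P^+=[0.1858 0.0099; 0.0099 0.9731]

P_post[1,1] = 0.9731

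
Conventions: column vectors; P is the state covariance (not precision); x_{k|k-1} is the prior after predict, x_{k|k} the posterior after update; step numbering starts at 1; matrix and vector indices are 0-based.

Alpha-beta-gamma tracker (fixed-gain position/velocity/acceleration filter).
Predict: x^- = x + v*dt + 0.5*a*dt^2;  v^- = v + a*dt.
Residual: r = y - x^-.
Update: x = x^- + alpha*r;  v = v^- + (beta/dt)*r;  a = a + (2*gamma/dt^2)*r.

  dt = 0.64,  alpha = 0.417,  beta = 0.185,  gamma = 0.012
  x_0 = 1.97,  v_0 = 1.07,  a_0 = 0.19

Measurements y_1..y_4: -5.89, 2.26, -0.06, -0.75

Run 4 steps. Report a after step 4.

step 1: x_pred=2.6937  r=-8.5837  x^+=-0.8857  v^+=-1.2896  a^+=-0.3130
step 2: x_pred=-1.7752  r=4.0352  x^+=-0.0925  v^+=-0.3235  a^+=-0.0765
step 3: x_pred=-0.3152  r=0.2552  x^+=-0.2088  v^+=-0.2987  a^+=-0.0616
step 4: x_pred=-0.4126  r=-0.3374  x^+=-0.5533  v^+=-0.4356  a^+=-0.0813

a_post = -0.0813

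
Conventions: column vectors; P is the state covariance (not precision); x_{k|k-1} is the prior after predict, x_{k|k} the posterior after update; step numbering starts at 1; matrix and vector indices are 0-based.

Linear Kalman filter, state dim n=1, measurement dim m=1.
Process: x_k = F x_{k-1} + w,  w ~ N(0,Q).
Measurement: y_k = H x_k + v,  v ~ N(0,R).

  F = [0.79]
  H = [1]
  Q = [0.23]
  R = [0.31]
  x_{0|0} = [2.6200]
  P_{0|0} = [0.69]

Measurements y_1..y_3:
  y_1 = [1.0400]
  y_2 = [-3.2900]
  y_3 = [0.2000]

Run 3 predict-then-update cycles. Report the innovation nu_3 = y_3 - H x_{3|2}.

step 1: x^-=[2.0698]  P^-=[0.6606]  S=[0.9706]  K=[0.6806]  nu=[-1.0298]  x^+=[1.3689]  P^+=[0.2110]
step 2: x^-=[1.0814]  P^-=[0.3617]  S=[0.6717]  K=[0.5385]  nu=[-4.3714]  x^+=[-1.2725]  P^+=[0.1669]
step 3: x^-=[-1.0052]  P^-=[0.3342]  S=[0.6442]  K=[0.5188]  nu=[1.2052]  x^+=[-0.3800]  P^+=[0.1608]

innov = [1.2052]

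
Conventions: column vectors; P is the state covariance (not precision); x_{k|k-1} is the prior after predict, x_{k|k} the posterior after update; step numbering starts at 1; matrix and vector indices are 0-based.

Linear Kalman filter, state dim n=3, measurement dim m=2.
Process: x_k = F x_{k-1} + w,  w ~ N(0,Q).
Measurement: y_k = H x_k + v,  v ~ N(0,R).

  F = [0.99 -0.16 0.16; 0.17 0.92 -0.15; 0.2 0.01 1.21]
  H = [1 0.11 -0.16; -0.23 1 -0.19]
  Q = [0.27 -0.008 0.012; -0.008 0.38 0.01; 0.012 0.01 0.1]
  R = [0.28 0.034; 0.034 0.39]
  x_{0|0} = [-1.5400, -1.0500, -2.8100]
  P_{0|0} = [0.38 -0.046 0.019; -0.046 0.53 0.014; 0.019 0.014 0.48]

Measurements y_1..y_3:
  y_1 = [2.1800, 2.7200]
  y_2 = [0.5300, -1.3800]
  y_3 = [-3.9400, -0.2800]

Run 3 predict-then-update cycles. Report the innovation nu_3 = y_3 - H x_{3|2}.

innov = [-4.2748, -1.2016]

step 1: x^-=[-1.8062, -0.8063, -3.7186]  P^-=[0.6882 -0.0741 0.2010; -0.0741 0.8312 -0.0490; 0.2010 -0.0490 0.8274]  S=[0.9205 -0.1019; -0.1019 1.3577]  K=[0.6875 -0.1477; 0.0980 0.6389; 0.0485 -0.1823]  nu=[3.4799, 2.4043]  x^+=[0.2309, 1.0711, -3.9879]  P^+=[0.2028 0.0353 0.1203; 0.0353 0.2808 0.1061; 0.1203 0.1061 0.7783]
step 2: x^-=[-0.5808, 1.6228, -4.7685]  P^-=[0.5174 0.0009 0.3291; 0.0009 0.6166 0.0238; 0.3291 0.0238 1.3086]  S=[0.7324 -0.0313; -0.0313 1.1006]  K=[0.6284 -0.1463; 0.1125 0.5592; 0.1556 -0.2686]  nu=[0.1694, -4.0424]  x^+=[0.1170, -0.6187, -3.6563]  P^+=[0.1989 0.0496 0.2083; 0.0496 0.2672 0.1781; 0.2083 0.1781 1.2088]
step 3: x^-=[-0.3702, -0.0008, -4.4069]  P^-=[0.5438 0.0062 0.5058; 0.0062 0.5948 0.0436; 0.5058 0.0436 1.9831]  S=[0.7197 -0.0447; -0.0447 1.1099]  K=[0.6336 -0.1682; 0.1229 0.5321; 0.2441 -0.3951]  nu=[-4.2748, -1.2016]  x^+=[-2.8767, -1.1654, -4.9754]  P^+=[0.2139 0.0636 0.3077; 0.0636 0.2755 0.2591; 0.3077 0.2591 1.7583]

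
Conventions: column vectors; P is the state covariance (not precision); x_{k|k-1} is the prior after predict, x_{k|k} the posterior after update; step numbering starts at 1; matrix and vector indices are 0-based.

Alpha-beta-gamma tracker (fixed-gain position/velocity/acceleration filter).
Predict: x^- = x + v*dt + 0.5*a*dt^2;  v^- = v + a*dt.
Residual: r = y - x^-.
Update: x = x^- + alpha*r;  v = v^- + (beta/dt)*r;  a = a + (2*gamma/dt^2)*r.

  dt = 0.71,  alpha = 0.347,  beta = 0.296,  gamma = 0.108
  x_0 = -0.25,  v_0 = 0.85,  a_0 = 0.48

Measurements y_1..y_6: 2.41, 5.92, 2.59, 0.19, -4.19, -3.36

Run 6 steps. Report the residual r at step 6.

resid = 0.3377

step 1: x_pred=0.4745  r=1.9355  x^+=1.1461  v^+=1.9977  a^+=1.3093
step 2: x_pred=2.8945  r=3.0255  x^+=3.9444  v^+=4.1887  a^+=2.6057
step 3: x_pred=7.5751  r=-4.9851  x^+=5.8453  v^+=3.9605  a^+=0.4697
step 4: x_pred=8.7756  r=-8.5856  x^+=5.7964  v^+=0.7146  a^+=-3.2091
step 5: x_pred=5.4949  r=-9.6849  x^+=2.1342  v^+=-5.6015  a^+=-7.3590
step 6: x_pred=-3.6977  r=0.3377  x^+=-3.5805  v^+=-10.6856  a^+=-7.2143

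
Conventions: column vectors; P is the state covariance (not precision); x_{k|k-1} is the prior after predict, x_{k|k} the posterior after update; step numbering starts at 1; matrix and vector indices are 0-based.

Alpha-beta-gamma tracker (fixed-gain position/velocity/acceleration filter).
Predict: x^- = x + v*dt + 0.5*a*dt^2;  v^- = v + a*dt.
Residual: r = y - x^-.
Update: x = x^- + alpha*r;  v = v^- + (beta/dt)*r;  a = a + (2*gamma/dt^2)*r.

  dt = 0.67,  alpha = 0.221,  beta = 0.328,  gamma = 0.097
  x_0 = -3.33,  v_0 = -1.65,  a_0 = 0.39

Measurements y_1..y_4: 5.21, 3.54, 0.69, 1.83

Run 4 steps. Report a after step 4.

step 1: x_pred=-4.3480  r=9.5580  x^+=-2.2357  v^+=3.2904  a^+=4.5206
step 2: x_pred=0.9836  r=2.5564  x^+=1.5486  v^+=7.5708  a^+=5.6254
step 3: x_pred=7.8836  r=-7.1936  x^+=6.2938  v^+=7.8182  a^+=2.5166
step 4: x_pred=12.0968  r=-10.2668  x^+=9.8279  v^+=4.4781  a^+=-1.9204

a_post = -1.9204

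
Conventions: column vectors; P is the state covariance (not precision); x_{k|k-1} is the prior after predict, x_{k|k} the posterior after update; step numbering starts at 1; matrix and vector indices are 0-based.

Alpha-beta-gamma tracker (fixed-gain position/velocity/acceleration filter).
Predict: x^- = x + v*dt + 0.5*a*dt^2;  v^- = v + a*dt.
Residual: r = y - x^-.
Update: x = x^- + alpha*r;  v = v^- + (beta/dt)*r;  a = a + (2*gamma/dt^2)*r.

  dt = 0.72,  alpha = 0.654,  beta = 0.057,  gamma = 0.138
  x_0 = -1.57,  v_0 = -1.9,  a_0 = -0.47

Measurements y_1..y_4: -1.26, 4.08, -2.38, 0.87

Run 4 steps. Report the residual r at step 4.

resid = 0.0292

step 1: x_pred=-3.0598  r=1.7998  x^+=-1.8827  v^+=-2.0959  a^+=0.4882
step 2: x_pred=-3.2652  r=7.3452  x^+=1.5385  v^+=-1.1629  a^+=4.3989
step 3: x_pred=1.8415  r=-4.2215  x^+=-0.9194  v^+=1.6701  a^+=2.1514
step 4: x_pred=0.8408  r=0.0292  x^+=0.8599  v^+=3.2214  a^+=2.1669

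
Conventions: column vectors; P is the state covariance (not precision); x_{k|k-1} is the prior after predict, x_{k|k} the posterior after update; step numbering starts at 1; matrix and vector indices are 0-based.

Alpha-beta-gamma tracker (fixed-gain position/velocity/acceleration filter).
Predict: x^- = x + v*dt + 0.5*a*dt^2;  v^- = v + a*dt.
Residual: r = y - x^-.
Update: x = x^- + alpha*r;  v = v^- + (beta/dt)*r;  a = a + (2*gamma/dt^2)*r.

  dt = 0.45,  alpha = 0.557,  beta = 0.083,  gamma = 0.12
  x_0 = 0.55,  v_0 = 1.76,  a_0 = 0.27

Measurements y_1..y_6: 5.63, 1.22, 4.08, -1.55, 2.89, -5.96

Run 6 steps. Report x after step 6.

x_post = -3.0418

step 1: x_pred=1.3693  r=4.2607  x^+=3.7425  v^+=2.6674  a^+=5.3197
step 2: x_pred=5.4815  r=-4.2615  x^+=3.1078  v^+=4.2752  a^+=0.2691
step 3: x_pred=5.0589  r=-0.9789  x^+=4.5137  v^+=4.2157  a^+=-0.8911
step 4: x_pred=6.3205  r=-7.8705  x^+=1.9366  v^+=2.3631  a^+=-10.2191
step 5: x_pred=1.9653  r=0.9247  x^+=2.4804  v^+=-2.0650  a^+=-9.1232
step 6: x_pred=0.6274  r=-6.5874  x^+=-3.0418  v^+=-7.3855  a^+=-16.9305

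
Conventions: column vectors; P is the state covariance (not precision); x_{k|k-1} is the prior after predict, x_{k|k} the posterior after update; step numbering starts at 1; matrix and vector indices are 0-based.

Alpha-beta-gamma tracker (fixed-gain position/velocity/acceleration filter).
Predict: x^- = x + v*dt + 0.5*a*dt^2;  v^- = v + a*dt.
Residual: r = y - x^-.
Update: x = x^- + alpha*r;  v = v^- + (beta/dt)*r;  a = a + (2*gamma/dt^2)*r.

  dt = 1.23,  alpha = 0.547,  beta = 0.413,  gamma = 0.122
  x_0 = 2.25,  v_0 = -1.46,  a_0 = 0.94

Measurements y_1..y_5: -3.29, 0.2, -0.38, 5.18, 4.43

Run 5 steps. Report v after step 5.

step 1: x_pred=1.1653  r=-4.4553  x^+=-1.2718  v^+=-1.7998  a^+=0.2215
step 2: x_pred=-3.3179  r=3.5179  x^+=-1.3936  v^+=-0.3461  a^+=0.7888
step 3: x_pred=-1.2227  r=0.8427  x^+=-0.7617  v^+=0.9071  a^+=0.9247
step 4: x_pred=1.0535  r=4.1265  x^+=3.3107  v^+=3.4301  a^+=1.5903
step 5: x_pred=8.7326  r=-4.3026  x^+=6.3791  v^+=3.9414  a^+=0.8963

v_post = 3.9414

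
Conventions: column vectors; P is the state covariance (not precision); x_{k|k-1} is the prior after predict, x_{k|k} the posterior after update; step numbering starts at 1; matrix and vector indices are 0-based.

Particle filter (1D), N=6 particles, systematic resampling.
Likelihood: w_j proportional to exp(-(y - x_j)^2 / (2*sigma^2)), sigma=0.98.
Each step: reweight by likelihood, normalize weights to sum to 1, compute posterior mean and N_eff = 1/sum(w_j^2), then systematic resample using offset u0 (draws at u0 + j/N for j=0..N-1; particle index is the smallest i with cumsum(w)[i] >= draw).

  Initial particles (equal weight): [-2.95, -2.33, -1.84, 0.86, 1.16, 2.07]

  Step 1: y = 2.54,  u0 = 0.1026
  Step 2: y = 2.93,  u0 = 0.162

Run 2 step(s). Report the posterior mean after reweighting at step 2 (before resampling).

step 1: w=[0.0000, 0.0000, 0.0000, 0.1541, 0.2486, 0.5972]  mean=1.6571  Neff=2.2612  idx=[3, 4, 5, 5, 5, 5]
step 2: w=[0.0355, 0.0647, 0.2249, 0.2249, 0.2249, 0.2249]  mean=1.9681  Neff=4.8112  idx=[2, 3, 3, 4, 5, 5]

post_mean = 1.9681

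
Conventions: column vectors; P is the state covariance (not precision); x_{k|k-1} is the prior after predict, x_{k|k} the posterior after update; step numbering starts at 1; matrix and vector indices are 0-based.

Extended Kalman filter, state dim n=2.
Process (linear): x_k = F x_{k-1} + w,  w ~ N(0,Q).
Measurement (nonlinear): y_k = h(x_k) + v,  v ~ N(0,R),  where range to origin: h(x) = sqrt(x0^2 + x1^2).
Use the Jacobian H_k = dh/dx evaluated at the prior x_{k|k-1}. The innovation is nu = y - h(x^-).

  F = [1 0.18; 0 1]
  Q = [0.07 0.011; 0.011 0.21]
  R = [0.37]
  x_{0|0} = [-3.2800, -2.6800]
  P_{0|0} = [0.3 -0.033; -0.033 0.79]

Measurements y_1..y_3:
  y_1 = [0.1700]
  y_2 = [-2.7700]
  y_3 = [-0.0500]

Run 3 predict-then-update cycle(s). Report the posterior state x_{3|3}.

x_post = [0.0103, -0.0364]

step 1: x^-=[-3.7624, -2.6800]  P^-=[0.3837 0.1202; 0.1202 1.0000]  H_jac=[-0.8145 -0.5802]  S=[1.0748]  K=[-0.3557; -0.6309]  nu=[-4.4493]  x^+=[-2.1799, 0.1271]  P^+=[0.2477 -0.1210; -0.1210 0.5722]
step 2: x^-=[-2.1570, 0.1271]  P^-=[0.2927 -0.0070; -0.0070 0.7822]  H_jac=[-0.9983 0.0588]  S=[0.6653]  K=[-0.4399; 0.0796]  nu=[-4.9307]  x^+=[0.0120, -0.2656]  P^+=[0.1640 0.0163; 0.0163 0.7780]
step 3: x^-=[-0.0358, -0.2656]  P^-=[0.2651 0.1674; 0.1674 0.9880]  H_jac=[-0.1336 -0.9910]  S=[1.3894]  K=[-0.1449; -0.7208]  nu=[-0.3180]  x^+=[0.0103, -0.0364]  P^+=[0.2359 0.0223; 0.0223 0.2661]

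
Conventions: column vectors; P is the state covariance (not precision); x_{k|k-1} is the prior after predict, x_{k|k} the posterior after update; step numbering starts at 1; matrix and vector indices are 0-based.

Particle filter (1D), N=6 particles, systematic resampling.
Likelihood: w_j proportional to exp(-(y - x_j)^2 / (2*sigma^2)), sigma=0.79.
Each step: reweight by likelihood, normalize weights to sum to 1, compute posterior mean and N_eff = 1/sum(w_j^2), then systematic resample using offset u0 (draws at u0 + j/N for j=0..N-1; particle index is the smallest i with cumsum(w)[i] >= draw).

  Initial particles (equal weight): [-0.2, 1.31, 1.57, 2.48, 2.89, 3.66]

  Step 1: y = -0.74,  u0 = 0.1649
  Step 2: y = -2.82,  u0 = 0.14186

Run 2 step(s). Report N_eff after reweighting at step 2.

step 1: w=[0.9421, 0.0411, 0.0166, 0.0003, 0.0000, 0.0000]  mean=-0.1078  Neff=1.1243  idx=[0, 0, 0, 0, 0, 2]
step 2: w=[0.2000, 0.2000, 0.2000, 0.2000, 0.2000, 0.0000]  mean=-0.2000  Neff=5.0001  idx=[0, 1, 2, 3, 4, 4]

N_eff = 5.0001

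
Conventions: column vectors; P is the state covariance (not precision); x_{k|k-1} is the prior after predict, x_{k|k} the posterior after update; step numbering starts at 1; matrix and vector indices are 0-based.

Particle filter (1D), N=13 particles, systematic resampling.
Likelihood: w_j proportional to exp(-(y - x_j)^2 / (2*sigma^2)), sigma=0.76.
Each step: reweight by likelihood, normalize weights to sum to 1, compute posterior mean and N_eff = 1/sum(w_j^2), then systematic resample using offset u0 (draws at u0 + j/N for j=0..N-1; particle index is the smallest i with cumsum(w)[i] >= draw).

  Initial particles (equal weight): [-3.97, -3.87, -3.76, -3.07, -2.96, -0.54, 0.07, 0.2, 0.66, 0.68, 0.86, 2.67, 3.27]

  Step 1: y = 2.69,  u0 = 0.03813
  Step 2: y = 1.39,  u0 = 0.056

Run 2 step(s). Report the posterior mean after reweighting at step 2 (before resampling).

post_mean = 2.1988

step 1: w=[0.0000, 0.0000, 0.0000, 0.0000, 0.0000, 0.0001, 0.0014, 0.0025, 0.0151, 0.0162, 0.0295, 0.5351, 0.4001]  mean=2.7840  Neff=2.2331  idx=[10, 11, 11, 11, 11, 11, 11, 11, 12, 12, 12, 12, 12]
step 2: w=[0.2890, 0.0892, 0.0892, 0.0892, 0.0892, 0.0892, 0.0892, 0.0892, 0.0173, 0.0173, 0.0173, 0.0173, 0.0173]  mean=2.1988  Neff=7.1058  idx=[0, 0, 0, 0, 1, 2, 3, 4, 5, 6, 7, 7, 11]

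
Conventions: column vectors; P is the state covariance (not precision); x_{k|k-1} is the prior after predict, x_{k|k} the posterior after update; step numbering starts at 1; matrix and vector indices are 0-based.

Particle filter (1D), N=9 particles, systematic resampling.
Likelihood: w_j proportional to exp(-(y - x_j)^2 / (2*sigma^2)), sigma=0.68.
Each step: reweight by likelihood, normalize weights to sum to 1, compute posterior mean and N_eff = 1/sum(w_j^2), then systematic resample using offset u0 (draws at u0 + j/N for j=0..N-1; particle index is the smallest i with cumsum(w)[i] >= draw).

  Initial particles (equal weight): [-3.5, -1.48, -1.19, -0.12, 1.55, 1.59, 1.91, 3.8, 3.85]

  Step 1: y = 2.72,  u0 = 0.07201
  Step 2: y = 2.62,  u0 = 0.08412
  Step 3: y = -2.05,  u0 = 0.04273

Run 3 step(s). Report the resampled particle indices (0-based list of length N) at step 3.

resampled_idx = [0, 0, 0, 0, 0, 1, 1, 1, 4]

step 1: w=[0.0000, 0.0000, 0.0000, 0.0001, 0.1511, 0.1670, 0.3267, 0.1881, 0.1670]  mean=2.4814  Neff=4.5307  idx=[4, 5, 5, 6, 6, 6, 7, 8, 8]
step 2: w=[0.0885, 0.0969, 0.0969, 0.1770, 0.1770, 0.1770, 0.0677, 0.0595, 0.0595]  mean=2.1748  Neff=7.5608  idx=[0, 2, 3, 3, 4, 5, 5, 6, 8]
step 3: w=[0.5013, 0.3665, 0.0264, 0.0264, 0.0264, 0.0264, 0.0264, 0.0000, 0.0000]  mean=1.6122  Neff=2.5695  idx=[0, 0, 0, 0, 0, 1, 1, 1, 4]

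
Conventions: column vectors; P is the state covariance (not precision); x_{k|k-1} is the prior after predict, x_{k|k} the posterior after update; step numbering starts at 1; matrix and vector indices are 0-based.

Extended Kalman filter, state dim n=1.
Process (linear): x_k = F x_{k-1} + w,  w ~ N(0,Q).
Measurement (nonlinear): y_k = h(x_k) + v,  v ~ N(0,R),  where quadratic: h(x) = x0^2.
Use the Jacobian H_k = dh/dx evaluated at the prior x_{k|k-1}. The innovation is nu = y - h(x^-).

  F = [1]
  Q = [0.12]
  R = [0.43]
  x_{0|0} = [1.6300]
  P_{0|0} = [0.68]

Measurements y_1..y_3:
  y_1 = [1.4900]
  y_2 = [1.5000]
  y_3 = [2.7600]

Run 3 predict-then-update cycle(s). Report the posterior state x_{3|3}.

x_post = [1.5876]

step 1: x^-=[1.6300]  P^-=[0.8000]  H_jac=[3.2600]  S=[8.9321]  K=[0.2920]  nu=[-1.1669]  x^+=[1.2893]  P^+=[0.0385]
step 2: x^-=[1.2893]  P^-=[0.1585]  H_jac=[2.5786]  S=[1.4840]  K=[0.2754]  nu=[-0.1623]  x^+=[1.2446]  P^+=[0.0459]
step 3: x^-=[1.2446]  P^-=[0.1659]  H_jac=[2.4892]  S=[1.4581]  K=[0.2833]  nu=[1.2110]  x^+=[1.5876]  P^+=[0.0489]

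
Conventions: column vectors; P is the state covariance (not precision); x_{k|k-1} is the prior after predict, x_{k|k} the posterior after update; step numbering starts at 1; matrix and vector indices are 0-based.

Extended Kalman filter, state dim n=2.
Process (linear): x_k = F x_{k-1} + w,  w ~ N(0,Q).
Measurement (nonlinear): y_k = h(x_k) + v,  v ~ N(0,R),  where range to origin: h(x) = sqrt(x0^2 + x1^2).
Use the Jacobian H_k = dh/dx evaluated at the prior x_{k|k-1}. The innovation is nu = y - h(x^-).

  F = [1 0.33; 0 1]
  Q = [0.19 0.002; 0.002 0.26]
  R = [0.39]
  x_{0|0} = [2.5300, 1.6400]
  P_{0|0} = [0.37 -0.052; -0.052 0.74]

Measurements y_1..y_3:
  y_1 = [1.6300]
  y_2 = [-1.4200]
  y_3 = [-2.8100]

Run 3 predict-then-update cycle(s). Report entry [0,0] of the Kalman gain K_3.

K[0,0] = -0.0632

step 1: x^-=[3.0712, 1.6400]  P^-=[0.6063 0.1942; 0.1942 1.0000]  H_jac=[0.8821 0.4710]  S=[1.2450]  K=[0.5030; 0.5159]  nu=[-1.8516]  x^+=[2.1398, 0.6847]  P^+=[0.2912 -0.1289; -0.1289 0.6686]
step 2: x^-=[2.3657, 0.6847]  P^-=[0.4690 0.0937; 0.0937 0.9286]  H_jac=[0.9606 0.2780]  S=[0.9445]  K=[0.5045; 0.3686]  nu=[-3.8828]  x^+=[0.4068, -0.7466]  P^+=[0.2285 -0.0819; -0.0819 0.8002]
step 3: x^-=[0.1604, -0.7466]  P^-=[0.4516 0.1841; 0.1841 1.0602]  H_jac=[0.2101 -0.9777]  S=[1.3477]  K=[-0.0632; -0.7404]  nu=[-3.5736]  x^+=[0.3862, 1.8994]  P^+=[0.4462 0.1211; 0.1211 0.3214]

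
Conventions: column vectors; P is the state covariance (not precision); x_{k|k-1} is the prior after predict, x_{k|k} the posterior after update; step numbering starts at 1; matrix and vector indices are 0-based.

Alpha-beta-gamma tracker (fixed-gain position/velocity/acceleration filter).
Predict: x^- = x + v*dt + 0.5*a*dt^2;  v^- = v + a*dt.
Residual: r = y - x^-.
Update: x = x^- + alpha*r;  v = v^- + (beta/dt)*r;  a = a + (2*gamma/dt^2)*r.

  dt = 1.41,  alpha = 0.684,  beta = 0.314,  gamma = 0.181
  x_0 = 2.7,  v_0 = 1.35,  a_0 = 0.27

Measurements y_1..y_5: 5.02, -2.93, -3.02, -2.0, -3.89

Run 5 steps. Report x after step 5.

step 1: x_pred=4.8719  r=0.1481  x^+=4.9732  v^+=1.7637  a^+=0.2970
step 2: x_pred=7.7552  r=-10.6852  x^+=0.4465  v^+=-0.1971  a^+=-1.6486
step 3: x_pred=-1.4703  r=-1.5497  x^+=-2.5303  v^+=-2.8668  a^+=-1.9308
step 4: x_pred=-8.4918  r=6.4918  x^+=-4.0514  v^+=-4.1436  a^+=-0.7488
step 5: x_pred=-10.6381  r=6.7481  x^+=-6.0224  v^+=-3.6965  a^+=0.4800

x_post = -6.0224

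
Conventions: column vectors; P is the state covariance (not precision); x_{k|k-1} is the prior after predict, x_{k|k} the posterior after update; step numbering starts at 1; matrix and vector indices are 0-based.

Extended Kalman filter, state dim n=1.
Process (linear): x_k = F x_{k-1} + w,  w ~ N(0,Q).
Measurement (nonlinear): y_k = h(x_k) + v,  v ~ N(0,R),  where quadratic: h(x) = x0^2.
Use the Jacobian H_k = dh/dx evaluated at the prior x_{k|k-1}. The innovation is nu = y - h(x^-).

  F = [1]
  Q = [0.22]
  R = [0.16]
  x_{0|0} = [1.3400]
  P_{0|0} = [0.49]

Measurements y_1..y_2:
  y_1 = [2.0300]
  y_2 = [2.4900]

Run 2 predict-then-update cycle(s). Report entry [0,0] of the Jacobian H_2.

H_jac[0,0] = 2.8496

step 1: x^-=[1.3400]  P^-=[0.7100]  H_jac=[2.6800]  S=[5.2595]  K=[0.3618]  nu=[0.2344]  x^+=[1.4248]  P^+=[0.0216]
step 2: x^-=[1.4248]  P^-=[0.2416]  H_jac=[2.8496]  S=[2.1218]  K=[0.3245]  nu=[0.4599]  x^+=[1.5740]  P^+=[0.0182]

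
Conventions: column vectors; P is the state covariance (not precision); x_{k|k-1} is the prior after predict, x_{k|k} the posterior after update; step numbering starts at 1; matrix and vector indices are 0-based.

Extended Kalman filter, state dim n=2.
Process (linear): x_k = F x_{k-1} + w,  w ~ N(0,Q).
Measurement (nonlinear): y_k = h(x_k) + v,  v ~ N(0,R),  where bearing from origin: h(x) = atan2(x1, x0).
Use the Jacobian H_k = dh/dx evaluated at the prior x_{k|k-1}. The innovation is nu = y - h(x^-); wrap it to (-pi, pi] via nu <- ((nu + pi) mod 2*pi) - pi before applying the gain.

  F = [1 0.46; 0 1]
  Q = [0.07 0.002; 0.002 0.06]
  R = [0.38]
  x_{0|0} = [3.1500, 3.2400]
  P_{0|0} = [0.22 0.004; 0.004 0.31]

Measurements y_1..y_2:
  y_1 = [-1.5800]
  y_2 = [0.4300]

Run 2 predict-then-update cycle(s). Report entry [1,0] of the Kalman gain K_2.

step 1: x^-=[4.6404, 3.2400]  P^-=[0.3593 0.1486; 0.1486 0.3700]  H_jac=[-0.1012 0.1449]  S=[0.3871]  K=[-0.0383; 0.0996]  nu=[-2.1895]  x^+=[4.7242, 3.0218]  P^+=[0.3587 0.1501; 0.1501 0.3662]
step 2: x^-=[6.1142, 3.0218]  P^-=[0.6443 0.3205; 0.3205 0.4262]  H_jac=[-0.0650 0.1314]  S=[0.3846]  K=[0.0007; 0.0915]  nu=[-0.0290]  x^+=[6.1142, 3.0192]  P^+=[0.6443 0.3205; 0.3205 0.4229]

K[1,0] = 0.0915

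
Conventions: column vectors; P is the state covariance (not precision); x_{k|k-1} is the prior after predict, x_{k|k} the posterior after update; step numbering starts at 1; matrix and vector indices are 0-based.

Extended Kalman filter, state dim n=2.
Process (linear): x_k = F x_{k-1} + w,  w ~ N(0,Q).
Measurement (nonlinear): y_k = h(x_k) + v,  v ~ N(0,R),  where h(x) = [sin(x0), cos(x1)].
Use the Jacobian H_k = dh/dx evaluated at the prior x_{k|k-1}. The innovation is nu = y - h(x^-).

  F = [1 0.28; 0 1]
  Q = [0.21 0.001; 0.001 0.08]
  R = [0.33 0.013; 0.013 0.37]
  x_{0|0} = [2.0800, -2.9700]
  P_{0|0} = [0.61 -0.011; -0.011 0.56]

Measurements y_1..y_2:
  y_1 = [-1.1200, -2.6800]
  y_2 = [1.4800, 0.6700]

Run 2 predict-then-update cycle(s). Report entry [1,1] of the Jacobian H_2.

step 1: x^-=[1.2484, -2.9700]  P^-=[0.8577 0.1468; 0.1468 0.6400]  H_jac=[0.3168 0.0000; 0.0000 0.1708]  S=[0.4161 0.0209; 0.0209 0.3887]  K=[0.6516 0.0294; 0.0979 0.2759]  nu=[-2.0685, -1.6947]  x^+=[-0.1493, -3.6401]  P^+=[0.6799 0.1133; 0.1133 0.6053]
step 2: x^-=[-1.1685, -3.6401]  P^-=[1.0008 0.2838; 0.2838 0.6853]  H_jac=[0.3915 0.0000; 0.0000 -0.4781]  S=[0.4834 -0.0401; -0.0401 0.5266]  K=[0.7942 -0.1971; 0.1793 -0.6085]  nu=[2.4002, 1.5483]  x^+=[0.4325, -4.1517]  P^+=[0.6629 0.1310; 0.1310 0.4660]

H_jac[1,1] = -0.4781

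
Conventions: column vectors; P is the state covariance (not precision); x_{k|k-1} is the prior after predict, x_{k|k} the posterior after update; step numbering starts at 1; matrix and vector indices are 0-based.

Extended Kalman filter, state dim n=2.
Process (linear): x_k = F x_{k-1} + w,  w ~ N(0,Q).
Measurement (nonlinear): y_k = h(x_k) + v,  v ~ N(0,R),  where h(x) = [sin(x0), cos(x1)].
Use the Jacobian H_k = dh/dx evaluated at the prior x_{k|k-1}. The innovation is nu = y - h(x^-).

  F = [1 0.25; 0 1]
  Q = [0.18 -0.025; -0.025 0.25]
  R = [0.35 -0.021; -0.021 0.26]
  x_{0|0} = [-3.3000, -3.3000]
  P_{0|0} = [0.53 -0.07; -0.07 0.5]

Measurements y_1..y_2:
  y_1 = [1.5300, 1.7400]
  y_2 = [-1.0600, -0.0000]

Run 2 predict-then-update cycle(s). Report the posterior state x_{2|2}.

x_post = [-6.8577, -4.6926]

step 1: x^-=[-4.1250, -3.3000]  P^-=[0.7063 0.0300; 0.0300 0.7500]  H_jac=[-0.5542 0.0000; 0.0000 -0.1577]  S=[0.5669 -0.0184; -0.0184 0.2787]  K=[-0.6924 -0.0626; -0.0432 -0.4274]  nu=[0.6976, 2.7275]  x^+=[-4.7789, -4.4959]  P^+=[0.4349 0.0111; 0.0111 0.6987]
step 2: x^-=[-5.9029, -4.4959]  P^-=[0.6641 0.1608; 0.1608 0.9487]  H_jac=[0.9286 0.0000; 0.0000 -0.9767]  S=[0.9226 -0.1668; -0.1668 1.1649]  K=[0.6612 -0.0401; 0.0185 -0.7927]  nu=[-1.4312, 0.2148]  x^+=[-6.8577, -4.6926]  P^+=[0.2501 0.0249; 0.0249 0.2114]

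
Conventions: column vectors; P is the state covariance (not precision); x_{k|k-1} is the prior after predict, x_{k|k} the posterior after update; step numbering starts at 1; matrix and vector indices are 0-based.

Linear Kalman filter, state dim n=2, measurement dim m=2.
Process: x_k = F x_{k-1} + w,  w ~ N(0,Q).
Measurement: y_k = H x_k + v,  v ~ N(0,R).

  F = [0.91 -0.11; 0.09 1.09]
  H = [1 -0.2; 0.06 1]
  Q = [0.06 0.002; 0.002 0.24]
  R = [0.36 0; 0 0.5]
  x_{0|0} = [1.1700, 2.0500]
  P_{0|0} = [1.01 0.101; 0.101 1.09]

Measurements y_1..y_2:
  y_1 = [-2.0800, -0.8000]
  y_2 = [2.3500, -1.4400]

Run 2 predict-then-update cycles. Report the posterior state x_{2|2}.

step 1: x^-=[0.8392, 2.3398]  P^-=[0.8893 0.0532; 0.0532 1.5630]  S=[1.2906 -0.2067; -0.2067 2.0726]  K=[0.7003 0.1212; -0.0813 0.7476]  nu=[-2.4512, -3.1902]  x^+=[-1.2641, 0.1542]  P^+=[0.2611 0.0450; 0.0450 0.3711]
step 2: x^-=[-1.1673, 0.0543]  P^-=[0.2717 0.0230; 0.0230 0.6918]  S=[0.6502 -0.0993; -0.0993 1.1956]  K=[0.4212 0.0679; -0.0900 0.5723]  nu=[3.5282, -1.4242]  x^+=[0.2220, -1.0783]  P^+=[0.1565 0.0246; 0.0246 0.2847]

x_post = [0.2220, -1.0783]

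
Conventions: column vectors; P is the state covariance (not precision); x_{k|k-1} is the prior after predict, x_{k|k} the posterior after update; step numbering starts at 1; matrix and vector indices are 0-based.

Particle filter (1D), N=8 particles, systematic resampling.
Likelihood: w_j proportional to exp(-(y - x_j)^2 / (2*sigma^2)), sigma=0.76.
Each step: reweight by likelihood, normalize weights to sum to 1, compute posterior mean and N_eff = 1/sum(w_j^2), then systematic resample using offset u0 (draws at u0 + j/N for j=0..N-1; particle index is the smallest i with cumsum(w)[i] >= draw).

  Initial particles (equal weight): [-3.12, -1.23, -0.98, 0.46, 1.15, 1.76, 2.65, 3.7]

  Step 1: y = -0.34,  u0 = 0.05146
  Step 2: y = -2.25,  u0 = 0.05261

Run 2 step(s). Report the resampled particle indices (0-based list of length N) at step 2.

resampled_idx = [0, 0, 1, 1, 2, 2, 3, 4]

step 1: w=[0.0006, 0.2584, 0.3598, 0.2947, 0.0751, 0.0113, 0.0002, 0.0000]  mean=-0.4300  Neff=3.4628  idx=[1, 1, 2, 2, 2, 3, 3, 4]
step 2: w=[0.2607, 0.2607, 0.1588, 0.1588, 0.1588, 0.0011, 0.0011, 0.0000]  mean=-1.1071  Neff=4.7269  idx=[0, 0, 1, 1, 2, 2, 3, 4]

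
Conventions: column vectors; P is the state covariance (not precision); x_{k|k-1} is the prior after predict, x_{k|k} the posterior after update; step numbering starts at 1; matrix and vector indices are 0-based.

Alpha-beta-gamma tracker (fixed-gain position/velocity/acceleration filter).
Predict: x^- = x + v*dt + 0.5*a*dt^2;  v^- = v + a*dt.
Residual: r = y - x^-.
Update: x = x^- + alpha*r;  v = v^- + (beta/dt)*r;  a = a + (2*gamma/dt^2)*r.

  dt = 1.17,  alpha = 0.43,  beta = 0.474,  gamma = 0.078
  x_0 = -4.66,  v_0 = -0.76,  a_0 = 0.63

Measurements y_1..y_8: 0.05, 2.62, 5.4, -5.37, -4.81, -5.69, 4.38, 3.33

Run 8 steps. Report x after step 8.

step 1: x_pred=-5.1180  r=5.1680  x^+=-2.8958  v^+=2.0708  a^+=1.2189
step 2: x_pred=0.3614  r=2.2586  x^+=1.3326  v^+=4.4120  a^+=1.4763
step 3: x_pred=7.5051  r=-2.1051  x^+=6.5999  v^+=5.2865  a^+=1.2364
step 4: x_pred=13.6314  r=-19.0014  x^+=5.4608  v^+=-0.9649  a^+=-0.9290
step 5: x_pred=3.6960  r=-8.5060  x^+=0.0384  v^+=-5.4978  a^+=-1.8983
step 6: x_pred=-7.6933  r=2.0033  x^+=-6.8319  v^+=-6.9072  a^+=-1.6700
step 7: x_pred=-16.0564  r=20.4364  x^+=-7.2687  v^+=-0.5818  a^+=0.6589
step 8: x_pred=-7.4984  r=10.8284  x^+=-2.8422  v^+=4.5760  a^+=1.8929

x_post = -2.8422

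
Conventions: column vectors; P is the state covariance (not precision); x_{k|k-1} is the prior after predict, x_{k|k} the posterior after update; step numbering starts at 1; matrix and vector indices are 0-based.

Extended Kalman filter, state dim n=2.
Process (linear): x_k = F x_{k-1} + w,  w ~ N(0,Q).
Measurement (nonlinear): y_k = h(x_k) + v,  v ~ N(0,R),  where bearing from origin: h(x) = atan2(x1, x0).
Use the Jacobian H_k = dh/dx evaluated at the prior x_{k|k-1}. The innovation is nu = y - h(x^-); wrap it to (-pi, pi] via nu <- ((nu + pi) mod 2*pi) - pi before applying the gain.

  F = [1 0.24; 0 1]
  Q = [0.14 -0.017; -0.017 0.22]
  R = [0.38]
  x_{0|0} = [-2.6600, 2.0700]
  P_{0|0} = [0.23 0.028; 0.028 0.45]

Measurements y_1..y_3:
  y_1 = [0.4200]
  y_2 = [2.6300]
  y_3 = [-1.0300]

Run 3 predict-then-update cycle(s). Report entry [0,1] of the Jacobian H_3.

H_jac[0,1] = -0.0849

step 1: x^-=[-2.1632, 2.0700]  P^-=[0.4094 0.1190; 0.1190 0.6700]  H_jac=[-0.2309 -0.2413]  S=[0.4541]  K=[-0.2714; -0.4166]  nu=[-1.9582]  x^+=[-1.6317, 2.8857]  P^+=[0.3759 0.0677; 0.0677 0.5912]
step 2: x^-=[-0.9392, 2.8857]  P^-=[0.5824 0.1926; 0.1926 0.8112]  H_jac=[-0.3133 -0.1020]  S=[0.4579]  K=[-0.4414; -0.3124]  nu=[0.7446]  x^+=[-1.2678, 2.6531]  P^+=[0.4932 0.1294; 0.1294 0.7665]
step 3: x^-=[-0.6311, 2.6531]  P^-=[0.7395 0.2964; 0.2964 0.9865]  H_jac=[-0.3567 -0.0849]  S=[0.4992]  K=[-0.5789; -0.3795]  nu=[-2.8343]  x^+=[1.0096, 3.7288]  P^+=[0.5722 0.1867; 0.1867 0.9146]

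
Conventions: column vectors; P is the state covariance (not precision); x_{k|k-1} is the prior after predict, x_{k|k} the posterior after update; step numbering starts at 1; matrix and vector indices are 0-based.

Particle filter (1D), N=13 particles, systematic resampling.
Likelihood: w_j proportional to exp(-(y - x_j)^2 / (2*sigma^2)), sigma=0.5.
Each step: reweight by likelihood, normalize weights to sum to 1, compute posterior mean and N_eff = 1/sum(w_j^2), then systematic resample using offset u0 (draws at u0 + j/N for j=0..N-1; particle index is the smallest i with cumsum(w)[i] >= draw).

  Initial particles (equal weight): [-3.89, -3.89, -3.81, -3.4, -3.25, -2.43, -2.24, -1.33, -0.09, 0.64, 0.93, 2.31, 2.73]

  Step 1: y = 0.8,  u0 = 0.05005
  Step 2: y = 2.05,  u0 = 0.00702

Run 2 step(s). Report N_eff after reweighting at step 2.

N_eff = 8.6297

step 1: w=[0.0000, 0.0000, 0.0000, 0.0000, 0.0000, 0.0000, 0.0000, 0.0001, 0.0962, 0.4454, 0.4532, 0.0049, 0.0003]  mean=0.7099  Neff=2.4210  idx=[8, 9, 9, 9, 9, 9, 9, 10, 10, 10, 10, 10, 10]
step 2: w=[0.0002, 0.0312, 0.0312, 0.0312, 0.0312, 0.0312, 0.0312, 0.1354, 0.1354, 0.1354, 0.1354, 0.1354, 0.1354]  mean=0.8755  Neff=8.6297  idx=[1, 3, 6, 7, 7, 8, 9, 9, 10, 10, 11, 11, 12]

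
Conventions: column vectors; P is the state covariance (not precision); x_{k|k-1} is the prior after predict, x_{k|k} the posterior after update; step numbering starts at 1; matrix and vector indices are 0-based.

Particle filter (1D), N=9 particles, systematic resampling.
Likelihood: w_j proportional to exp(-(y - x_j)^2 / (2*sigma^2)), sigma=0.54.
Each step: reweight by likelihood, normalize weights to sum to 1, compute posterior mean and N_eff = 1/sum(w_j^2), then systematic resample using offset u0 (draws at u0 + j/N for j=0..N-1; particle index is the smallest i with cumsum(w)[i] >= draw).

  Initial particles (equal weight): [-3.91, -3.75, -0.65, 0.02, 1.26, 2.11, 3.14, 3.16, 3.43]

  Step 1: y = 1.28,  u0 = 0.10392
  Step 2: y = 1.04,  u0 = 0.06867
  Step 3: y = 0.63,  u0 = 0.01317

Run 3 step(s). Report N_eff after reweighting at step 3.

N_eff = 9.0000

step 1: w=[0.0000, 0.0000, 0.0012, 0.0477, 0.7247, 0.2226, 0.0019, 0.0017, 0.0003]  mean=1.3951  Neff=1.7332  idx=[4, 4, 4, 4, 4, 4, 4, 5, 5]
step 2: w=[0.1369, 0.1369, 0.1369, 0.1369, 0.1369, 0.1369, 0.1369, 0.0209, 0.0209]  mean=1.2955  Neff=7.5732  idx=[0, 1, 2, 2, 3, 4, 5, 6, 6]
step 3: w=[0.1111, 0.1111, 0.1111, 0.1111, 0.1111, 0.1111, 0.1111, 0.1111, 0.1111]  mean=1.2600  Neff=9.0000  idx=[0, 1, 2, 3, 4, 5, 6, 7, 8]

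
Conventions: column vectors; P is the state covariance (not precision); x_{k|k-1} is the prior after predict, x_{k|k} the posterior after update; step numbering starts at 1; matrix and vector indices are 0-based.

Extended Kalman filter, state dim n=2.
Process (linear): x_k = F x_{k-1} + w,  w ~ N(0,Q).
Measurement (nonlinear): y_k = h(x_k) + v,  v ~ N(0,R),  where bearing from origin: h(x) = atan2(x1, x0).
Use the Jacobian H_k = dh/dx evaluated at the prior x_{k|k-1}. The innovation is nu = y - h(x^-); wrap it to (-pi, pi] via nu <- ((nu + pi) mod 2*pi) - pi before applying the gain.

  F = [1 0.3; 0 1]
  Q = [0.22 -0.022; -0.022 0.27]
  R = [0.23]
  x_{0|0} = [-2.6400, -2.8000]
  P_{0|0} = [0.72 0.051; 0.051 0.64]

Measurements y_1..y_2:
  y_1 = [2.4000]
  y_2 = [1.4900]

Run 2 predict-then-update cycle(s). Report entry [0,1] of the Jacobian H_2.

H_jac[0,1] = -0.1773

step 1: x^-=[-3.4800, -2.8000]  P^-=[1.0282 0.2210; 0.2210 0.9100]  H_jac=[0.1403 -0.1744]  S=[0.2671]  K=[0.3959; -0.4781]  nu=[-1.4191]  x^+=[-4.0419, -2.1215]  P^+=[0.9863 0.2716; 0.2716 0.8489]
step 2: x^-=[-4.6783, -2.1215]  P^-=[1.4457 0.5042; 0.5042 1.1189]  H_jac=[0.0804 -0.1773]  S=[0.2601]  K=[0.1031; -0.6068]  nu=[-2.0773]  x^+=[-4.8925, -0.8611]  P^+=[1.4429 0.5205; 0.5205 1.0232]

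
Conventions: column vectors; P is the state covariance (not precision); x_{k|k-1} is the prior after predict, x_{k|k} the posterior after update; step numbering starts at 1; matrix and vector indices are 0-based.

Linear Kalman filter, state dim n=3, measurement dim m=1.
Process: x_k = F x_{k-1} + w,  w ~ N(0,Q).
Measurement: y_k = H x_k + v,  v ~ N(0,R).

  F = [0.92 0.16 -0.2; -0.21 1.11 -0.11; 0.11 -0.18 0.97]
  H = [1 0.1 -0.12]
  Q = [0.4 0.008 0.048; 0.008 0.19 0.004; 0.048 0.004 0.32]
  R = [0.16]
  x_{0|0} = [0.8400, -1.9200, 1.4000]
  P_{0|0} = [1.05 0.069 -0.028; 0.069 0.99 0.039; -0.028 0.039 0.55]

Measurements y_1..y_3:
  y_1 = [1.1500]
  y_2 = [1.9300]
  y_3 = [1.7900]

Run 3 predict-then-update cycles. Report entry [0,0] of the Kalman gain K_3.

K[0,0] = 0.6781

step 1: x^-=[0.1856, -2.4616, 1.7960]  P^-=[1.3642 0.0535 -0.0081; 0.0535 1.4198 -0.2169; -0.0081 -0.2169 0.8599]  S=[1.5686]  K=[0.8737; 0.1412; -0.0848]  nu=[1.4261]  x^+=[1.4316, -2.2602, 1.6751]  P^+=[0.1668 -0.1400 0.1081; -0.1400 1.3885 -0.1981; 0.1081 -0.1981 0.8487]
step 2: x^-=[0.6204, -2.9937, 2.1892]  P^-=[0.5423 0.1438 -0.0628; 0.1438 2.0370 -0.6308; -0.0628 -0.6308 1.2633]  S=[0.7999]  K=[0.7054; 0.5291; -0.3469]  nu=[1.8717]  x^+=[1.9407, -2.0034, 1.5398]  P^+=[0.1443 -0.1547 0.1329; -0.1547 1.8131 -0.4840; 0.1329 -0.4840 1.1670]
step 3: x^-=[1.1570, -2.8007, 2.0677]  P^-=[0.5517 0.2831 -0.1700; 0.2831 2.6408 -1.0702; -0.1700 -1.0702 1.6821]  S=[0.8854]  K=[0.6781; 0.7630; -0.5408]  nu=[1.1612]  x^+=[1.9444, -1.9147, 1.4398]  P^+=[0.1446 -0.1750 0.1547; -0.1750 2.1254 -0.7049; 0.1547 -0.7049 1.4231]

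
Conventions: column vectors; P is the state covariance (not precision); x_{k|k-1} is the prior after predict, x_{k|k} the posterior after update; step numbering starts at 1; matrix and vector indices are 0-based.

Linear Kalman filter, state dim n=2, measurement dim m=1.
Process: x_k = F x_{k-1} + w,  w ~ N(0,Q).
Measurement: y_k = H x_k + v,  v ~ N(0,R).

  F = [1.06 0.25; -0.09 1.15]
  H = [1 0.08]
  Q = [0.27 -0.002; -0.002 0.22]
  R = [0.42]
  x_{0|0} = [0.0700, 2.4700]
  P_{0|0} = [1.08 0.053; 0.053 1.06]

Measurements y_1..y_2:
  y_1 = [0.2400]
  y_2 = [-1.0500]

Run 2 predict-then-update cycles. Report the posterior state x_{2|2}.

x_post = [-0.4743, 2.1341]

step 1: x^-=[0.6917, 2.8342]  P^-=[1.5778 0.2631; 0.2631 1.6196]  S=[2.0503]  K=[0.7798; 0.1915]  nu=[-0.6784]  x^+=[0.1626, 2.7043]  P^+=[0.3310 -0.0431; -0.0431 1.5444]
step 2: x^-=[0.8485, 3.0953]  P^-=[0.7156 0.3589; 0.3589 2.2741]  S=[1.2075]  K=[0.6164; 0.4478]  nu=[-2.1461]  x^+=[-0.4743, 2.1341]  P^+=[0.2568 0.0255; 0.0255 2.0319]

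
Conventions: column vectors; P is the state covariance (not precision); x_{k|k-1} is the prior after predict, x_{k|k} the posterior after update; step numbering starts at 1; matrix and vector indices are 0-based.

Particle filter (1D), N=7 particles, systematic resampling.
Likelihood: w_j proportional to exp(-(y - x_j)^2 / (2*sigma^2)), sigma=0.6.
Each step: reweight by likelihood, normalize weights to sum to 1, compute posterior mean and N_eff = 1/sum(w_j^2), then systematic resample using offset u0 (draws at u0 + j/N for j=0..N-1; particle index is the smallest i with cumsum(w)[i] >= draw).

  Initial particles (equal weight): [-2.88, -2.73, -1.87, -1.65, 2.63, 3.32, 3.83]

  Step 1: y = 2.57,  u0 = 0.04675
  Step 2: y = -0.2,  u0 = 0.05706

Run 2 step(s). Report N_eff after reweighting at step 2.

N_eff = 5.0091

step 1: w=[0.0000, 0.0000, 0.0000, 0.0000, 0.6366, 0.2929, 0.0705]  mean=2.9167  Neff=2.0162  idx=[4, 4, 4, 4, 4, 5, 5]
step 2: w=[0.1998, 0.1998, 0.1998, 0.1998, 0.1998, 0.0005, 0.0005]  mean=2.6306  Neff=5.0091  idx=[0, 1, 1, 2, 3, 3, 4]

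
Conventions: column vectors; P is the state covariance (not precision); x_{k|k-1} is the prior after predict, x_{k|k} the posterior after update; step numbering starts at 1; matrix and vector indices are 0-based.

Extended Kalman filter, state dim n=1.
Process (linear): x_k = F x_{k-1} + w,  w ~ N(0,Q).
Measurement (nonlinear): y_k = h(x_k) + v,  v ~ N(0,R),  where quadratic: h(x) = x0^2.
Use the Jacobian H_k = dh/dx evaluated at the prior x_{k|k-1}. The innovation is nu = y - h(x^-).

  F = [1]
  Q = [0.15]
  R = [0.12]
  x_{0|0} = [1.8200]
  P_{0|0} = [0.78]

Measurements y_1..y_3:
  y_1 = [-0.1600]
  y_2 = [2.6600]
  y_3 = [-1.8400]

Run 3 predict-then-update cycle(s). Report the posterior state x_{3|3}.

x_post = [0.4162]

step 1: x^-=[1.8200]  P^-=[0.9300]  H_jac=[3.6400]  S=[12.4421]  K=[0.2721]  nu=[-3.4724]  x^+=[0.8752]  P^+=[0.0090]
step 2: x^-=[0.8752]  P^-=[0.1590]  H_jac=[1.7505]  S=[0.6071]  K=[0.4584]  nu=[1.8939]  x^+=[1.7433]  P^+=[0.0314]
step 3: x^-=[1.7433]  P^-=[0.1814]  H_jac=[3.4867]  S=[2.3255]  K=[0.2720]  nu=[-4.8792]  x^+=[0.4162]  P^+=[0.0094]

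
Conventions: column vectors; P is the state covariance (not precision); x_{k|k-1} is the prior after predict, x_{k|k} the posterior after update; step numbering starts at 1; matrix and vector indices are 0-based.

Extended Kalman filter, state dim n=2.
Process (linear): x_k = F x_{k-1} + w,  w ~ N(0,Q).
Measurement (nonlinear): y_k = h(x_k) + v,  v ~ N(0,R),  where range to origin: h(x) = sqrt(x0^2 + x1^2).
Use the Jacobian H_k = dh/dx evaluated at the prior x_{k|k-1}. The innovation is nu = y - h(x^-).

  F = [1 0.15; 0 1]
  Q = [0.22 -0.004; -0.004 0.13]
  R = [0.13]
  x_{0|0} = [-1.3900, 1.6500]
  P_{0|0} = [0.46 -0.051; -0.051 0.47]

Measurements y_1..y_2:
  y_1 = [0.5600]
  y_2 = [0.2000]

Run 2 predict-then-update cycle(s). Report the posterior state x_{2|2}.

x_post = [-0.2391, 0.3227]

step 1: x^-=[-1.1425, 1.6500]  P^-=[0.6753 0.0155; 0.0155 0.6000]  H_jac=[-0.5693 0.8221]  S=[0.7399]  K=[-0.5023; 0.6548]  nu=[-1.4469]  x^+=[-0.4156, 0.7026]  P^+=[0.4886 0.2589; 0.2589 0.2828]
step 2: x^-=[-0.3103, 0.7026]  P^-=[0.7926 0.2973; 0.2973 0.4128]  H_jac=[-0.4040 0.9148]  S=[0.3850]  K=[-0.1253; 0.6688]  nu=[-0.5680]  x^+=[-0.2391, 0.3227]  P^+=[0.7865 0.3295; 0.3295 0.2406]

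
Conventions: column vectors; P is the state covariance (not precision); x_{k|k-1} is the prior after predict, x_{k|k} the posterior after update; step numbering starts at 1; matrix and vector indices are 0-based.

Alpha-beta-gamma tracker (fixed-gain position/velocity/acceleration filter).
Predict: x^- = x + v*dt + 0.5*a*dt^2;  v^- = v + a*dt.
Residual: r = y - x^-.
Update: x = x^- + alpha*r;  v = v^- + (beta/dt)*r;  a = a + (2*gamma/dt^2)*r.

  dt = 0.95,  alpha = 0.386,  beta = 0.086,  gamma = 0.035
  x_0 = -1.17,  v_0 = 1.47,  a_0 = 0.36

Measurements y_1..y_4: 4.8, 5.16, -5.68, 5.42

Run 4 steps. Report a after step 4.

a_post = -0.2534

step 1: x_pred=0.3889  r=4.4110  x^+=2.0916  v^+=2.2113  a^+=0.7021
step 2: x_pred=4.5092  r=0.6508  x^+=4.7604  v^+=2.9373  a^+=0.7526
step 3: x_pred=7.8904  r=-13.5704  x^+=2.6522  v^+=2.4238  a^+=-0.2999
step 4: x_pred=4.8195  r=0.6005  x^+=5.0513  v^+=2.1932  a^+=-0.2534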